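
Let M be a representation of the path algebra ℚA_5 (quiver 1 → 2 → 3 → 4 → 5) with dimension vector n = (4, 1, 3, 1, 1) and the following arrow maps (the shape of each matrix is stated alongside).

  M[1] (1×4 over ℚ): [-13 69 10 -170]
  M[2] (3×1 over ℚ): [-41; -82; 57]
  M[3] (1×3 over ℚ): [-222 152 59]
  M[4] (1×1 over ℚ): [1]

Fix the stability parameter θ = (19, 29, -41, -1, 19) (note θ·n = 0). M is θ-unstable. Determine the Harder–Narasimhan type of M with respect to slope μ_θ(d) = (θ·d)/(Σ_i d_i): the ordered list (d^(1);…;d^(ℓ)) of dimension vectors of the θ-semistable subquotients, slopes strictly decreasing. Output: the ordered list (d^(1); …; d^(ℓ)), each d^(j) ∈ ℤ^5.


Interval decomposition of M: I[1,1]^3, I[1,5], I[3,3]^2.
HN type (ℓ=3): μ^(1)=19; μ^(2)=3/2; μ^(3)=-41

((3, 0, 0, 0, 1); (1, 1, 1, 1, 0); (0, 0, 2, 0, 0))


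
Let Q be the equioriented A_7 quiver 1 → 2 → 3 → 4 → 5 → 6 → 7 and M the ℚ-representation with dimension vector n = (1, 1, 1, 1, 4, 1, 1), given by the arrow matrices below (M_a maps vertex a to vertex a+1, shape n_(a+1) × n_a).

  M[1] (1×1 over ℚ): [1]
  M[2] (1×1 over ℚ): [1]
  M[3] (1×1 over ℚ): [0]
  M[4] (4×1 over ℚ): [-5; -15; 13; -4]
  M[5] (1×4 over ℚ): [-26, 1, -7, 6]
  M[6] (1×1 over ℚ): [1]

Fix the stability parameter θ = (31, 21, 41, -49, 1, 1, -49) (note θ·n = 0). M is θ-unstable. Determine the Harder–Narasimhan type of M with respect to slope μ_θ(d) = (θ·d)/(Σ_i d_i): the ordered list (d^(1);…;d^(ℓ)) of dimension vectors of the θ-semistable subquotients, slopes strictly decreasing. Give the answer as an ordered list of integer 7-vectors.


Via rank(M_{q-1}∘⋯∘M_p): M ≅ I[1,3], I[4,5], I[5,5]^2, I[5,7].
μ_θ-semistable layers: μ^(1)=41; μ^(2)=26; μ^(3)=1; μ^(4)=-47/3; μ^(5)=-49

((0, 0, 1, 0, 0, 0, 0); (1, 1, 0, 0, 0, 0, 0); (0, 0, 0, 0, 3, 0, 0); (0, 0, 0, 0, 1, 1, 1); (0, 0, 0, 1, 0, 0, 0))


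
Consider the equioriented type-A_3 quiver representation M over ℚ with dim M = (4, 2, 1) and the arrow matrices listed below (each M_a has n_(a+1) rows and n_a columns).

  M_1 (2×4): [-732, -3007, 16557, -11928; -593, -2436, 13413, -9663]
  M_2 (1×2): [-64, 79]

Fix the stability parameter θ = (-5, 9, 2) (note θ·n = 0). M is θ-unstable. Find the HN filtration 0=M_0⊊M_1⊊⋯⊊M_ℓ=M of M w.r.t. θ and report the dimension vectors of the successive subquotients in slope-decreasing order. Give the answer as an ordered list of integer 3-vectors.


Barcode: M ≅ I[1,1]^2, I[1,2], I[1,3]. HN layers by μ_θ (3 steps, strictly decreasing):
  μ^(1)=9; μ^(2)=11/2; μ^(3)=-5

((0, 1, 0); (0, 1, 1); (4, 0, 0))


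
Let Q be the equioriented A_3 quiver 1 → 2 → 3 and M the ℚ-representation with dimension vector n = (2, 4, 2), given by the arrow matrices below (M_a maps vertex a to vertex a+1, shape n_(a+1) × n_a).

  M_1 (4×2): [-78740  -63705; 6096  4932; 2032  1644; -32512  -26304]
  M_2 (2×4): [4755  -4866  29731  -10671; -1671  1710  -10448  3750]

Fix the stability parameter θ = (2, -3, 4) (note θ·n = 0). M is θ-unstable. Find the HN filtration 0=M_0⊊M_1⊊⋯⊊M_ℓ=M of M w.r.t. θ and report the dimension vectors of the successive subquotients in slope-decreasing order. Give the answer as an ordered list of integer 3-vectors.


Via rank(M_{q-1}∘⋯∘M_p): M ≅ I[1,1], I[1,3], I[2,2]^2, I[2,3].
μ_θ-semistable layers: μ^(1)=4; μ^(2)=2; μ^(3)=-1/2; μ^(4)=-3

((0, 0, 2); (1, 0, 0); (1, 1, 0); (0, 3, 0))


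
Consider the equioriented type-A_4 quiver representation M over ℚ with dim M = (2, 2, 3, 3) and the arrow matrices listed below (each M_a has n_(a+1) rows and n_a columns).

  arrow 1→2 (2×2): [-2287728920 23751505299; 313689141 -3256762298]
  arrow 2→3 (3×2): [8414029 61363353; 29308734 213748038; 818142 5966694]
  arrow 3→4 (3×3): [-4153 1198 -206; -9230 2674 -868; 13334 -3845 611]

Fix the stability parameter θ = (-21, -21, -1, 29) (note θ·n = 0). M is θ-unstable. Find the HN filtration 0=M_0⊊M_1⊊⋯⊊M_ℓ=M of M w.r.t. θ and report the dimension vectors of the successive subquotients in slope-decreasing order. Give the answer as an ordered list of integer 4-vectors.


Interval decomposition of M: I[1,2], I[1,4], I[3,4]^2.
HN type (ℓ=3): μ^(1)=29; μ^(2)=-1; μ^(3)=-21

((0, 0, 0, 3); (0, 0, 3, 0); (2, 2, 0, 0))


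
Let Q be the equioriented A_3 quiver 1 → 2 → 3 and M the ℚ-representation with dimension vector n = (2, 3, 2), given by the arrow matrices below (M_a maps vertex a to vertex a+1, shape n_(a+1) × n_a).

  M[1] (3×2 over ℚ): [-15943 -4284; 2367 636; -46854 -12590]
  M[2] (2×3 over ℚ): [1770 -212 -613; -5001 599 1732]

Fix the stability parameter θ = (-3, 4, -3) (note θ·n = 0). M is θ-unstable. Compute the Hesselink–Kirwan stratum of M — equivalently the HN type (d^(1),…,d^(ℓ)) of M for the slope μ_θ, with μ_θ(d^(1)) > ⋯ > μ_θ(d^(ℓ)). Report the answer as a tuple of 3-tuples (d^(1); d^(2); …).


Barcode: M ≅ I[1,2], I[1,3], I[2,3]. HN layers by μ_θ (3 steps, strictly decreasing):
  μ^(1)=4; μ^(2)=1/2; μ^(3)=-3

((0, 1, 0); (0, 2, 2); (2, 0, 0))


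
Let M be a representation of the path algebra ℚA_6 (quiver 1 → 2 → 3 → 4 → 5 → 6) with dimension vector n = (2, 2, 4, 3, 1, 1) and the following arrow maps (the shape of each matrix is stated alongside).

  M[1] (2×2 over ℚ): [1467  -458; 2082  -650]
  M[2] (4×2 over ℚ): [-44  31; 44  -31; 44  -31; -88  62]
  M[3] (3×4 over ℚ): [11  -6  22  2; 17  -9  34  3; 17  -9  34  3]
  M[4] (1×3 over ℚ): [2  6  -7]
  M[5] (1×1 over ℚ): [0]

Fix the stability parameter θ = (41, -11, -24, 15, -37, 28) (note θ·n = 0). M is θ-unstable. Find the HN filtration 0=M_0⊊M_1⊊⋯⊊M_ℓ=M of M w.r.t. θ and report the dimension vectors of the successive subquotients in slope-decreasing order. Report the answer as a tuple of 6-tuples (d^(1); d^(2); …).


Via rank(M_{q-1}∘⋯∘M_p): M ≅ I[1,2], I[1,4], I[3,3]^2, I[3,5], I[4,4], I[6,6].
μ_θ-semistable layers: μ^(1)=28; μ^(2)=15; μ^(3)=2; μ^(4)=-11; μ^(5)=-24

((0, 0, 0, 0, 0, 1); (1, 1, 0, 2, 0, 0); (1, 1, 1, 0, 0, 0); (0, 0, 0, 1, 1, 0); (0, 0, 3, 0, 0, 0))


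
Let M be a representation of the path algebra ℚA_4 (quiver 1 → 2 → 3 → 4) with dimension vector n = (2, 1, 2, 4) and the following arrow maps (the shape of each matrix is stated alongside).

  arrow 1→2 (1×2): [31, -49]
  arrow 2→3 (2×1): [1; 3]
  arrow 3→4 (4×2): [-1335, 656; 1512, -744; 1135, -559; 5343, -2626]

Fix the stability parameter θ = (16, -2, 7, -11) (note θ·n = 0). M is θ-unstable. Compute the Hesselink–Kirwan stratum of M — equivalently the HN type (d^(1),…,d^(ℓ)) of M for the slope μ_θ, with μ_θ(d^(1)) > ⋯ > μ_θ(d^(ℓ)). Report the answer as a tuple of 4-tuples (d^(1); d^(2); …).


Interval decomposition of M: I[1,1], I[1,4], I[3,4], I[4,4]^2.
HN type (ℓ=4): μ^(1)=16; μ^(2)=5/2; μ^(3)=-2; μ^(4)=-11

((1, 0, 0, 0); (1, 1, 1, 1); (0, 0, 1, 1); (0, 0, 0, 2))


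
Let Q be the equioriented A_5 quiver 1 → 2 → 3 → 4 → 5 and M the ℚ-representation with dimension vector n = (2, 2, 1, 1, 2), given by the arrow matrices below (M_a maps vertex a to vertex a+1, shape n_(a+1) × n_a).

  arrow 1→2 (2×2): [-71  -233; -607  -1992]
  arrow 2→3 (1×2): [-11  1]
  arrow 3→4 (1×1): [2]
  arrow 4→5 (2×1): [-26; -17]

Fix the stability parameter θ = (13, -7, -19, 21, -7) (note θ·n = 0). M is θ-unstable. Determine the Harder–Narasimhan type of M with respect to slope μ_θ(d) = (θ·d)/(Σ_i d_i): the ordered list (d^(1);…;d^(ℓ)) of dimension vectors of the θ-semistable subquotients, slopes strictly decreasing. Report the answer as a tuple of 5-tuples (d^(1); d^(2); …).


Interval decomposition of M: I[1,2], I[1,5], I[5,5].
HN type (ℓ=4): μ^(1)=7; μ^(2)=3; μ^(3)=-13/3; μ^(4)=-7

((0, 0, 0, 1, 1); (1, 1, 0, 0, 0); (1, 1, 1, 0, 0); (0, 0, 0, 0, 1))


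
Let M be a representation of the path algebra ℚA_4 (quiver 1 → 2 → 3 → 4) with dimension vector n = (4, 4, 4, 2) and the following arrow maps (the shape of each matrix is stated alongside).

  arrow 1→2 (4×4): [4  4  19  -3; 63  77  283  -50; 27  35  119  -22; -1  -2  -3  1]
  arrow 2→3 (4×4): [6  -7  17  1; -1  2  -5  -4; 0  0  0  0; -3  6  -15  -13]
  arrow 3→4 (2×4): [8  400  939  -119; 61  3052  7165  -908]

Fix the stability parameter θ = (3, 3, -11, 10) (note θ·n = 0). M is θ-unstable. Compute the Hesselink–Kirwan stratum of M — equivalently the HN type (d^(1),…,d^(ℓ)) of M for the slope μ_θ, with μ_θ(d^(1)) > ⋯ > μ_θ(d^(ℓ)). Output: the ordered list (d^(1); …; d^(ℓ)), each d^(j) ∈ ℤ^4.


Barcode: M ≅ I[1,2], I[1,3], I[1,4]^2, I[3,3]. HN layers by μ_θ (4 steps, strictly decreasing):
  μ^(1)=10; μ^(2)=3; μ^(3)=-5/3; μ^(4)=-11

((0, 0, 0, 2); (1, 1, 0, 0); (3, 3, 3, 0); (0, 0, 1, 0))


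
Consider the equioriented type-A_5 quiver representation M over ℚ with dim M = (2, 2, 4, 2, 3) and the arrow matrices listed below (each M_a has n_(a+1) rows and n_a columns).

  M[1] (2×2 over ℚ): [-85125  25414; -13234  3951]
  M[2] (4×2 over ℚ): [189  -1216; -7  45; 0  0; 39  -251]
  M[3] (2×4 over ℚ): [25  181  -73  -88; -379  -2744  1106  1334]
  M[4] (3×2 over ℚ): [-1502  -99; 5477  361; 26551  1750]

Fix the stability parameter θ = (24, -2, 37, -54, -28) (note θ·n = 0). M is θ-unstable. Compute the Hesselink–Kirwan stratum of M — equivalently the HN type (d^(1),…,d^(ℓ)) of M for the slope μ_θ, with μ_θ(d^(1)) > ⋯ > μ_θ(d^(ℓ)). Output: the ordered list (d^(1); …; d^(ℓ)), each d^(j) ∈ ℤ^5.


Barcode: M ≅ I[1,5]^2, I[3,3]^2, I[5,5]. HN layers by μ_θ (3 steps, strictly decreasing):
  μ^(1)=37; μ^(2)=-23/5; μ^(3)=-28

((0, 0, 2, 0, 0); (2, 2, 2, 2, 2); (0, 0, 0, 0, 1))


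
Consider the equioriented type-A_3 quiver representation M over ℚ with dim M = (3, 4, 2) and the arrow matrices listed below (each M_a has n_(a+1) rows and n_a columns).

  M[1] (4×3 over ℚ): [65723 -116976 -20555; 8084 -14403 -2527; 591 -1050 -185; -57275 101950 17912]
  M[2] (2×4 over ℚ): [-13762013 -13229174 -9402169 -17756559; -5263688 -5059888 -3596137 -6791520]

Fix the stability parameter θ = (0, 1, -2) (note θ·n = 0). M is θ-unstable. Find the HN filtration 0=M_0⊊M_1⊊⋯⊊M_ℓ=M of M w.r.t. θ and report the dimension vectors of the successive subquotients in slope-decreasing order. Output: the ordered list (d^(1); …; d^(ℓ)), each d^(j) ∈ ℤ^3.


Barcode: M ≅ I[1,2], I[1,3]^2, I[2,2]. HN layers by μ_θ (3 steps, strictly decreasing):
  μ^(1)=1; μ^(2)=0; μ^(3)=-1/3

((0, 2, 0); (1, 0, 0); (2, 2, 2))


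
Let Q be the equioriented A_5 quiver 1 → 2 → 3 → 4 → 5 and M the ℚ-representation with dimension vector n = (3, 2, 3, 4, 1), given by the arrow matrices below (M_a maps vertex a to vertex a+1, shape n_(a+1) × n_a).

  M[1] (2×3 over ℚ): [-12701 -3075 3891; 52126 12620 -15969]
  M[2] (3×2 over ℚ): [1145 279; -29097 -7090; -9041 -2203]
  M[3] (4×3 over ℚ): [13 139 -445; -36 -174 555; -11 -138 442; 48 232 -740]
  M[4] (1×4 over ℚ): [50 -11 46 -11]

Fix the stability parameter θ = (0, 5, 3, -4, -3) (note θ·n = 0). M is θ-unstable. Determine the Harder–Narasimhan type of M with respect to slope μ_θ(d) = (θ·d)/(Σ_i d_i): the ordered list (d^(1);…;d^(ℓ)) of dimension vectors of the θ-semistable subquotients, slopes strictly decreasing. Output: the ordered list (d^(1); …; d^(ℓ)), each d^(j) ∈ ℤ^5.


Barcode: M ≅ I[1,1], I[1,4], I[1,5], I[3,4], I[4,4]. HN layers by μ_θ (5 steps, strictly decreasing):
  μ^(1)=4/3; μ^(2)=1/4; μ^(3)=0; μ^(4)=-1/2; μ^(5)=-4

((0, 1, 1, 1, 0); (0, 1, 1, 1, 1); (3, 0, 0, 0, 0); (0, 0, 1, 1, 0); (0, 0, 0, 1, 0))


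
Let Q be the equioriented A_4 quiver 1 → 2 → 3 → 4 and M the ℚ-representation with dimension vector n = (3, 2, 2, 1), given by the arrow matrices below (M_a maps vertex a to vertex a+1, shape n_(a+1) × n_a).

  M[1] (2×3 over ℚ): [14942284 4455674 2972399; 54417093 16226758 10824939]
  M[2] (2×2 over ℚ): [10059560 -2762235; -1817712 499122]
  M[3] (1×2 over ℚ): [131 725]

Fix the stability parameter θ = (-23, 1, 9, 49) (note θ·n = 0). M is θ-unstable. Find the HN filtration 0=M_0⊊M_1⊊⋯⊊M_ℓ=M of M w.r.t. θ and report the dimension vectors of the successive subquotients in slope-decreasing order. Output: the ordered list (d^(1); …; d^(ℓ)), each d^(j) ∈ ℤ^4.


Barcode: M ≅ I[1,1], I[1,2], I[1,4], I[3,3]. HN layers by μ_θ (4 steps, strictly decreasing):
  μ^(1)=49; μ^(2)=9; μ^(3)=1; μ^(4)=-23

((0, 0, 0, 1); (0, 0, 2, 0); (0, 2, 0, 0); (3, 0, 0, 0))


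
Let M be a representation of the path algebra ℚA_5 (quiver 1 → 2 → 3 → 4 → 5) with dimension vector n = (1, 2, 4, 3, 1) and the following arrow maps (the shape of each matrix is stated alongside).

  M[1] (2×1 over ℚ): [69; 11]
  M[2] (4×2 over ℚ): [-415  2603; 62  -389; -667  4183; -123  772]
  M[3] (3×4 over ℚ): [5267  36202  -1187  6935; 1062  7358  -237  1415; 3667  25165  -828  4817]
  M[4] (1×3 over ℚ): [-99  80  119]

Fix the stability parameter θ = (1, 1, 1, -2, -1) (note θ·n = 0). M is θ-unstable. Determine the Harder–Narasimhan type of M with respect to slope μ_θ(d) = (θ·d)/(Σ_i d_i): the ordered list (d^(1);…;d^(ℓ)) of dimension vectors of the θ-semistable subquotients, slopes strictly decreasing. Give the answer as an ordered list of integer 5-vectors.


Via rank(M_{q-1}∘⋯∘M_p): M ≅ I[1,5], I[2,4], I[3,3], I[3,4].
μ_θ-semistable layers: μ^(1)=1; μ^(2)=0; μ^(3)=-1/2

((0, 0, 1, 0, 0); (1, 2, 2, 2, 1); (0, 0, 1, 1, 0))


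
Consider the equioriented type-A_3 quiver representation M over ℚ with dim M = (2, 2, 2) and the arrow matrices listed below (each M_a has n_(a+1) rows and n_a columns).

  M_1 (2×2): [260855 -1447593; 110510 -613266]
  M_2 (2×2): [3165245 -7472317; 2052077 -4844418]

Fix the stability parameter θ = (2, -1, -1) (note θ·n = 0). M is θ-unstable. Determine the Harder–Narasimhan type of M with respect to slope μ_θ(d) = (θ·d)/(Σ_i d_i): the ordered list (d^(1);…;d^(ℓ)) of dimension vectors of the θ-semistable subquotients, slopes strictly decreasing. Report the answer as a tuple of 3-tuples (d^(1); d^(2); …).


Via rank(M_{q-1}∘⋯∘M_p): M ≅ I[1,1], I[1,3], I[2,3].
μ_θ-semistable layers: μ^(1)=2; μ^(2)=0; μ^(3)=-1

((1, 0, 0); (1, 1, 1); (0, 1, 1))


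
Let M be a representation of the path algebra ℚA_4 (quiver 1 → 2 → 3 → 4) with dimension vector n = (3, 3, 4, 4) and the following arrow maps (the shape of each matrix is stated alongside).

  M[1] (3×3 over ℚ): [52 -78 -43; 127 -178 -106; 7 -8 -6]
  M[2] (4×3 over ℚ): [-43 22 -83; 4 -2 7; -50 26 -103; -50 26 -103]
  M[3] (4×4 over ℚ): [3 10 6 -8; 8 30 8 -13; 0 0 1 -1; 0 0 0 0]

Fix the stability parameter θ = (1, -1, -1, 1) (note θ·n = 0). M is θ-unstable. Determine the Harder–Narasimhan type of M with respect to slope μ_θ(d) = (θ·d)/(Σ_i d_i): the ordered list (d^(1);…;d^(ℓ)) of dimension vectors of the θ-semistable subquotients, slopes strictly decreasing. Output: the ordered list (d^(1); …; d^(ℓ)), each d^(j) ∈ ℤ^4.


Via rank(M_{q-1}∘⋯∘M_p): M ≅ I[1,2], I[1,4]^2, I[3,3], I[3,4], I[4,4].
μ_θ-semistable layers: μ^(1)=1; μ^(2)=0; μ^(3)=-1/3; μ^(4)=-1

((0, 0, 0, 4); (1, 1, 0, 0); (2, 2, 2, 0); (0, 0, 2, 0))


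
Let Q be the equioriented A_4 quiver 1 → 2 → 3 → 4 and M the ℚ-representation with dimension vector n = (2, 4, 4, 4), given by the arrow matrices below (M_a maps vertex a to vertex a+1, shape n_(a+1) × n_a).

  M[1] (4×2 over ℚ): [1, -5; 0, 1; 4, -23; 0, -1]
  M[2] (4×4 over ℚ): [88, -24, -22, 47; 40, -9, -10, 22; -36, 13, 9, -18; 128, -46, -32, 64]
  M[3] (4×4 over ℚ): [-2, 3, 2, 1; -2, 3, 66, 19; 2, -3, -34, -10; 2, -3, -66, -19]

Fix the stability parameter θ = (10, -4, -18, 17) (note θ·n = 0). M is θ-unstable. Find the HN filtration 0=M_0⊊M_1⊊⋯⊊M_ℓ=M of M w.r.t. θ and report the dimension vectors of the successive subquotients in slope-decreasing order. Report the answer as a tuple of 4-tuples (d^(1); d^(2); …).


Interval decomposition of M: I[1,2], I[1,4], I[2,3]^2, I[3,4], I[4,4]^2.
HN type (ℓ=5): μ^(1)=17; μ^(2)=3; μ^(3)=-4; μ^(4)=-11; μ^(5)=-18

((0, 0, 0, 4); (1, 1, 0, 0); (1, 1, 1, 0); (0, 2, 2, 0); (0, 0, 1, 0))


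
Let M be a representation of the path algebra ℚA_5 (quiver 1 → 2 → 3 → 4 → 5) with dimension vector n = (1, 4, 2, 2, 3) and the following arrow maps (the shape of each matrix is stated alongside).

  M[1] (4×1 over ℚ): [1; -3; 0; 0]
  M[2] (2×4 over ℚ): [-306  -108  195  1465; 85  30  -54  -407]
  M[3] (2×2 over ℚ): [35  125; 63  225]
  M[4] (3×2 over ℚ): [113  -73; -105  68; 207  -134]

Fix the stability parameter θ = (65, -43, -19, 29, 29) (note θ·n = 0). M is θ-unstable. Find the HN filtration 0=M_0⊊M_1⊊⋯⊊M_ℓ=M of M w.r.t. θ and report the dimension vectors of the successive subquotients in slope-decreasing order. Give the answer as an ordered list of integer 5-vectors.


Via rank(M_{q-1}∘⋯∘M_p): M ≅ I[1,5], I[2,2]^2, I[2,3], I[4,5], I[5,5].
μ_θ-semistable layers: μ^(1)=29; μ^(2)=1; μ^(3)=-19; μ^(4)=-43

((0, 0, 0, 2, 3); (1, 1, 1, 0, 0); (0, 0, 1, 0, 0); (0, 3, 0, 0, 0))


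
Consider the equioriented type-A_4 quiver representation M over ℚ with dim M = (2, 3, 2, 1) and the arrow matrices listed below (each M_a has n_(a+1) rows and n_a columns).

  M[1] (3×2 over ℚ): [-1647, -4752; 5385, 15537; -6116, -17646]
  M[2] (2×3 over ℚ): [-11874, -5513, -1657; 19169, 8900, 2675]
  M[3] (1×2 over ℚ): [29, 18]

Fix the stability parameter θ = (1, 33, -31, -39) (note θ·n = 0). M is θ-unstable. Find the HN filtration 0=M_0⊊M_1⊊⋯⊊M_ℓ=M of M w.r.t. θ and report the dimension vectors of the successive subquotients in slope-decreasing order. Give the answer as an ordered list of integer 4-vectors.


Interval decomposition of M: I[1,3], I[1,4], I[2,2].
HN type (ℓ=3): μ^(1)=33; μ^(2)=1; μ^(3)=-9

((0, 1, 0, 0); (1, 1, 1, 0); (1, 1, 1, 1))


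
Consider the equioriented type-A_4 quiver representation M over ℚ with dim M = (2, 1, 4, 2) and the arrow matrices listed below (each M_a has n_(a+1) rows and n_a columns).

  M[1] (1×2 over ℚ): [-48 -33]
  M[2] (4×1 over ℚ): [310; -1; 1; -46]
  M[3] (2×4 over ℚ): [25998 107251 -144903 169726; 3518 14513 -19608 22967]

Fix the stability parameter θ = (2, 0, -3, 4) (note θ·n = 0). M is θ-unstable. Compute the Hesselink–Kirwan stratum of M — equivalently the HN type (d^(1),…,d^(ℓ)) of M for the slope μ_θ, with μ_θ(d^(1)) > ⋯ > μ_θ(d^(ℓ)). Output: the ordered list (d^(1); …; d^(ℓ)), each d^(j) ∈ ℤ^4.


Via rank(M_{q-1}∘⋯∘M_p): M ≅ I[1,1], I[1,4], I[3,3]^2, I[3,4].
μ_θ-semistable layers: μ^(1)=4; μ^(2)=2; μ^(3)=-1/3; μ^(4)=-3

((0, 0, 0, 2); (1, 0, 0, 0); (1, 1, 1, 0); (0, 0, 3, 0))


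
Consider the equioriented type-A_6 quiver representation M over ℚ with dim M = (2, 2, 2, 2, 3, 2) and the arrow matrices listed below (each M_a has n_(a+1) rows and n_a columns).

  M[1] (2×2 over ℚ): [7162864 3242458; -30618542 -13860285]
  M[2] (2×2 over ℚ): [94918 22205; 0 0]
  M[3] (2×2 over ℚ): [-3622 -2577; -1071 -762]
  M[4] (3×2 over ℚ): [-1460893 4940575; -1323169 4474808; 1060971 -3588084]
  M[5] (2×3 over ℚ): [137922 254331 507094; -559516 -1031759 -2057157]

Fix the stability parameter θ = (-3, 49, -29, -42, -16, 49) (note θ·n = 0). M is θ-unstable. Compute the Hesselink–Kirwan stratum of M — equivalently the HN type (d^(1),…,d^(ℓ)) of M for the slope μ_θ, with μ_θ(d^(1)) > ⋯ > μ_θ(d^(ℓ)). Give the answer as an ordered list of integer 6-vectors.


Interval decomposition of M: I[1,2], I[1,5], I[3,6], I[5,6].
HN type (ℓ=5): μ^(1)=49; μ^(2)=-3; μ^(3)=-41/5; μ^(4)=-16; μ^(5)=-71/2

((0, 1, 0, 0, 0, 2); (1, 0, 0, 0, 0, 0); (1, 1, 1, 1, 1, 0); (0, 0, 0, 0, 2, 0); (0, 0, 1, 1, 0, 0))


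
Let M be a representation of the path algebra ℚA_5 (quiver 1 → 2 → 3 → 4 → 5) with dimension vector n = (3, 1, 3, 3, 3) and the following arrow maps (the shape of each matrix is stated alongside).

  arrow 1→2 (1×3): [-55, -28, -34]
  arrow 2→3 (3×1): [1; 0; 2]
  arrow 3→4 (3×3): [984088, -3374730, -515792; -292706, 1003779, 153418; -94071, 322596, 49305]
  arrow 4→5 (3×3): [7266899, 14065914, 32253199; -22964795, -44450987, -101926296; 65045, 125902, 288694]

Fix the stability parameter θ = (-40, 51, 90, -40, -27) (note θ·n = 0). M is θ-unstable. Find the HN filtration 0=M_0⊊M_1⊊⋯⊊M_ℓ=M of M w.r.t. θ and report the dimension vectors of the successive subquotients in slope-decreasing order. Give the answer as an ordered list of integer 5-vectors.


Barcode: M ≅ I[1,1]^2, I[1,5], I[3,3], I[3,5], I[4,5]. HN layers by μ_θ (5 steps, strictly decreasing):
  μ^(1)=90; μ^(2)=37/2; μ^(3)=23/3; μ^(4)=-27; μ^(5)=-40

((0, 0, 1, 0, 0); (0, 1, 1, 1, 1); (0, 0, 1, 1, 1); (0, 0, 0, 0, 1); (3, 0, 0, 1, 0))


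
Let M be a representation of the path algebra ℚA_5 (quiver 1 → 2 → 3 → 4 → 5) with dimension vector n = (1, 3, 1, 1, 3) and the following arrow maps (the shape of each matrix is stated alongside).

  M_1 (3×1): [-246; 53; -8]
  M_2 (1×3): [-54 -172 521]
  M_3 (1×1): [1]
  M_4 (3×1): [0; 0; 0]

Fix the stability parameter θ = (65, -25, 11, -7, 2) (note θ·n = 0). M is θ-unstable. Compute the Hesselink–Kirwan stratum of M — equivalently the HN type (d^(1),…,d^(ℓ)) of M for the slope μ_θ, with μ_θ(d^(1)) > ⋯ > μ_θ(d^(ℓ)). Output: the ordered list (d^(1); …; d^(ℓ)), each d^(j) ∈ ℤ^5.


Barcode: M ≅ I[1,2], I[2,2], I[2,4], I[5,5]^3. HN layers by μ_θ (3 steps, strictly decreasing):
  μ^(1)=20; μ^(2)=2; μ^(3)=-25

((1, 1, 0, 0, 0); (0, 0, 1, 1, 3); (0, 2, 0, 0, 0))


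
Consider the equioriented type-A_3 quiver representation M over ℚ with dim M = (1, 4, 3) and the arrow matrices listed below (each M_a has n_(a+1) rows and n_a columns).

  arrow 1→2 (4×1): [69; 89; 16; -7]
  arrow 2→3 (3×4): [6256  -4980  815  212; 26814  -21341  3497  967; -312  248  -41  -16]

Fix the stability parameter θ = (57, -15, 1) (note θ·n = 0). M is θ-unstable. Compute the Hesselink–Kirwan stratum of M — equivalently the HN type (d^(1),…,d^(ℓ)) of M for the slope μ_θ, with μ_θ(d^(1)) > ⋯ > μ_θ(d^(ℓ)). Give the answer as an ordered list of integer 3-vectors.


Interval decomposition of M: I[1,2], I[2,2], I[2,3]^2, I[3,3].
HN type (ℓ=3): μ^(1)=21; μ^(2)=1; μ^(3)=-15

((1, 1, 0); (0, 0, 3); (0, 3, 0))


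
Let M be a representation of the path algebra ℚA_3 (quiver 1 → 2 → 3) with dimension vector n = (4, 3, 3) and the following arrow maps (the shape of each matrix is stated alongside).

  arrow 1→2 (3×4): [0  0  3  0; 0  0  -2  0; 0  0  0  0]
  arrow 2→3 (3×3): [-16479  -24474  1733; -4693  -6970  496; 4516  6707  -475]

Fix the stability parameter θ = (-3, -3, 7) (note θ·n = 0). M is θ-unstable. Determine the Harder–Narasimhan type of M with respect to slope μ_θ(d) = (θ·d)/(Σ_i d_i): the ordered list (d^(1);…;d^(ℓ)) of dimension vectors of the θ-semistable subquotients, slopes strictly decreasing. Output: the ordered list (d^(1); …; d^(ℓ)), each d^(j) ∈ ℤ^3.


Interval decomposition of M: I[1,1]^3, I[1,3], I[2,3]^2.
HN type (ℓ=2): μ^(1)=7; μ^(2)=-3

((0, 0, 3); (4, 3, 0))


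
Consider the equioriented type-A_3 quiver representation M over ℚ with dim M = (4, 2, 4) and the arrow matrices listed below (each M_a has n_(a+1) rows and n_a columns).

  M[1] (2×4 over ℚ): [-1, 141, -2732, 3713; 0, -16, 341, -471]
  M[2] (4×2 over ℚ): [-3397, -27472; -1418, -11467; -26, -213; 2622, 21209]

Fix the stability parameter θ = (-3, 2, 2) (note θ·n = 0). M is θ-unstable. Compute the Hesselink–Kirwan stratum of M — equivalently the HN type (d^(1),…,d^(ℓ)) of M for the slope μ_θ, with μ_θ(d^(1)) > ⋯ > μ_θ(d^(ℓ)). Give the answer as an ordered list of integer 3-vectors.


Barcode: M ≅ I[1,1]^2, I[1,3]^2, I[3,3]^2. HN layers by μ_θ (2 steps, strictly decreasing):
  μ^(1)=2; μ^(2)=-3

((0, 2, 4); (4, 0, 0))


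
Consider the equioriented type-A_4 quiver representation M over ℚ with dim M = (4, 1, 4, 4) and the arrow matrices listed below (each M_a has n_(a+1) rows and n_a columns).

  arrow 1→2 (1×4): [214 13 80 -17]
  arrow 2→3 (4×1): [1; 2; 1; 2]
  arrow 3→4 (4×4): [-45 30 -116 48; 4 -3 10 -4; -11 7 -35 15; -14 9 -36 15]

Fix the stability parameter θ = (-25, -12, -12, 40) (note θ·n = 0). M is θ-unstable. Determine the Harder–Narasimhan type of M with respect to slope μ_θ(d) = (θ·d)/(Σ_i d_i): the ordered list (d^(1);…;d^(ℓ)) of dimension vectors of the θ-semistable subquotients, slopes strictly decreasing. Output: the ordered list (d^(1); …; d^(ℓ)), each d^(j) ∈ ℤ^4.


Via rank(M_{q-1}∘⋯∘M_p): M ≅ I[1,1]^3, I[1,4], I[3,4]^3.
μ_θ-semistable layers: μ^(1)=40; μ^(2)=-12; μ^(3)=-25

((0, 0, 0, 4); (0, 1, 4, 0); (4, 0, 0, 0))


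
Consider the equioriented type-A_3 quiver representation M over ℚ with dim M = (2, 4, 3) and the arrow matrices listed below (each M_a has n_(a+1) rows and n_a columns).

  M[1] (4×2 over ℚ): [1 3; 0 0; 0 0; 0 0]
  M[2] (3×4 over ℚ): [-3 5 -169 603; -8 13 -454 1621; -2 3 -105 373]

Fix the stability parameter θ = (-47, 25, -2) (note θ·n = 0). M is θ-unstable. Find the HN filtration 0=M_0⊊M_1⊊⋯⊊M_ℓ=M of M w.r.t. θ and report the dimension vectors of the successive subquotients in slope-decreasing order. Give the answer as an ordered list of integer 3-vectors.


Interval decomposition of M: I[1,1], I[1,3], I[2,2], I[2,3]^2.
HN type (ℓ=3): μ^(1)=25; μ^(2)=23/2; μ^(3)=-47

((0, 1, 0); (0, 3, 3); (2, 0, 0))


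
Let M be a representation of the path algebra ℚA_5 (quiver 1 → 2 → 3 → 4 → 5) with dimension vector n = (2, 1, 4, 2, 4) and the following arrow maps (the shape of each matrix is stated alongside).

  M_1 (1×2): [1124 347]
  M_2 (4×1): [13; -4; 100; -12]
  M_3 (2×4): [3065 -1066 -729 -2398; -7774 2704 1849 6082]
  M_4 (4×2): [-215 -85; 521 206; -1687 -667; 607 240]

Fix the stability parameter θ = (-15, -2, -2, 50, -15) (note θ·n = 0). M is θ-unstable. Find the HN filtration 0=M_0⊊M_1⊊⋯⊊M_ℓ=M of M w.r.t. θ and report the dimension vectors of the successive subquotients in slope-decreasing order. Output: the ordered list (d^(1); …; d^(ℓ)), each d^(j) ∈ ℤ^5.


Barcode: M ≅ I[1,1], I[1,5], I[3,3]^2, I[3,5], I[5,5]^2. HN layers by μ_θ (3 steps, strictly decreasing):
  μ^(1)=35/2; μ^(2)=-2; μ^(3)=-15

((0, 0, 0, 2, 2); (0, 1, 4, 0, 0); (2, 0, 0, 0, 2))


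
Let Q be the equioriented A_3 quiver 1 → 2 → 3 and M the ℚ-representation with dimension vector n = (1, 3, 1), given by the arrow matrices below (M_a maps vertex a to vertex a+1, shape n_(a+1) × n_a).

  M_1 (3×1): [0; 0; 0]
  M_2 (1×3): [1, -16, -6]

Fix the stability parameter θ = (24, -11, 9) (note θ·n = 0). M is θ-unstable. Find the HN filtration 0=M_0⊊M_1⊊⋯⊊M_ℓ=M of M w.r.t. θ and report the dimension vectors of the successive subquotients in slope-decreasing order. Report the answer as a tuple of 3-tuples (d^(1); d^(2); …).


Interval decomposition of M: I[1,1], I[2,2]^2, I[2,3].
HN type (ℓ=3): μ^(1)=24; μ^(2)=9; μ^(3)=-11

((1, 0, 0); (0, 0, 1); (0, 3, 0))


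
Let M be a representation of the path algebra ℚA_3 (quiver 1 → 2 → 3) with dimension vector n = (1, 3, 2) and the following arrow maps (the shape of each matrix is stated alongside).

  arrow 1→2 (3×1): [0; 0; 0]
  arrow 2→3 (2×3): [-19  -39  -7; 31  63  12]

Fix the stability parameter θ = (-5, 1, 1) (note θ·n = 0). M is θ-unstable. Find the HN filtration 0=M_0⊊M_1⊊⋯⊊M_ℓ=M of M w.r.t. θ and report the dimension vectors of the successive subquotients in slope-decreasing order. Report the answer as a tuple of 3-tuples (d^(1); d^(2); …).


Via rank(M_{q-1}∘⋯∘M_p): M ≅ I[1,1], I[2,2], I[2,3]^2.
μ_θ-semistable layers: μ^(1)=1; μ^(2)=-5

((0, 3, 2); (1, 0, 0))


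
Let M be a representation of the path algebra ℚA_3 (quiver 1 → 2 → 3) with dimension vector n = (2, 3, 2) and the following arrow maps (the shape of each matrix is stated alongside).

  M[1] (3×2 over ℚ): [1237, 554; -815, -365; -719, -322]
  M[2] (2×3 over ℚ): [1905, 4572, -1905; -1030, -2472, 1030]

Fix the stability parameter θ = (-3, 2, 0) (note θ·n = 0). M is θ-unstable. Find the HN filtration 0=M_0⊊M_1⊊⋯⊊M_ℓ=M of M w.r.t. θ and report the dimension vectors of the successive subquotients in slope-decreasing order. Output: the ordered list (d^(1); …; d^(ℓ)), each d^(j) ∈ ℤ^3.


Interval decomposition of M: I[1,2]^2, I[2,3], I[3,3].
HN type (ℓ=4): μ^(1)=2; μ^(2)=1; μ^(3)=0; μ^(4)=-3

((0, 2, 0); (0, 1, 1); (0, 0, 1); (2, 0, 0))


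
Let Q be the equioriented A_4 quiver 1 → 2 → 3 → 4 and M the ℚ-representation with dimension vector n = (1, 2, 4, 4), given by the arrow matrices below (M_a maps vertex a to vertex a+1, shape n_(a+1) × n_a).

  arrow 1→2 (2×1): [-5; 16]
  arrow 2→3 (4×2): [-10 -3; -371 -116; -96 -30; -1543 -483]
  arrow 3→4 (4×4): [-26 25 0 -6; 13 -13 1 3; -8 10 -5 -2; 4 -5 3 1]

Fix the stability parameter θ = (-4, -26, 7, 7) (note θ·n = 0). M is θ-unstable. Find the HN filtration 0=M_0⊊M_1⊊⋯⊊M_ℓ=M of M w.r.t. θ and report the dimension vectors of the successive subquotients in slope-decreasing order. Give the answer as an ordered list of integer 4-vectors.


Interval decomposition of M: I[1,4], I[2,4], I[3,4]^2.
HN type (ℓ=3): μ^(1)=7; μ^(2)=-15; μ^(3)=-26

((0, 0, 4, 4); (1, 1, 0, 0); (0, 1, 0, 0))


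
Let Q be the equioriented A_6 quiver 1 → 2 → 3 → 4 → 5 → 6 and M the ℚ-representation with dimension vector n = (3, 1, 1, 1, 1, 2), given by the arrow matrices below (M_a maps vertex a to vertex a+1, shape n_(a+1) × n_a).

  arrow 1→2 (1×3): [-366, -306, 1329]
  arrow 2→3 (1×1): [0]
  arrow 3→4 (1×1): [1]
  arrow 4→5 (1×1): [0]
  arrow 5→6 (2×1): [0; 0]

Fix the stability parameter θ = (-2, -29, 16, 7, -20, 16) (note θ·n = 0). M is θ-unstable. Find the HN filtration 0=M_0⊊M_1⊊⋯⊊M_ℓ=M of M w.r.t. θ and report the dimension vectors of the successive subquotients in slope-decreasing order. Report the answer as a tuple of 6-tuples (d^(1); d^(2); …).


Barcode: M ≅ I[1,1]^2, I[1,2], I[3,4], I[5,5], I[6,6]^2. HN layers by μ_θ (5 steps, strictly decreasing):
  μ^(1)=16; μ^(2)=23/2; μ^(3)=-2; μ^(4)=-31/2; μ^(5)=-20

((0, 0, 0, 0, 0, 2); (0, 0, 1, 1, 0, 0); (2, 0, 0, 0, 0, 0); (1, 1, 0, 0, 0, 0); (0, 0, 0, 0, 1, 0))


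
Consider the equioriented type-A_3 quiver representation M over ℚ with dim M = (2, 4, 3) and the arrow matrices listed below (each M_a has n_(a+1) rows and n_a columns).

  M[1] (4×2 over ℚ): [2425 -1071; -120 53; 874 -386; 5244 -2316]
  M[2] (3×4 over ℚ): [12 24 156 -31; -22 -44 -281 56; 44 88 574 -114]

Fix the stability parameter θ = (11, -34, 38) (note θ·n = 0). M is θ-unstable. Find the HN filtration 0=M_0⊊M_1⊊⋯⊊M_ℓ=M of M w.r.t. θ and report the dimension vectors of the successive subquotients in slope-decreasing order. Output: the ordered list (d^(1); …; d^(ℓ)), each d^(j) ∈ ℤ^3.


Interval decomposition of M: I[1,2]^2, I[2,3]^2, I[3,3].
HN type (ℓ=3): μ^(1)=38; μ^(2)=-23/2; μ^(3)=-34

((0, 0, 3); (2, 2, 0); (0, 2, 0))


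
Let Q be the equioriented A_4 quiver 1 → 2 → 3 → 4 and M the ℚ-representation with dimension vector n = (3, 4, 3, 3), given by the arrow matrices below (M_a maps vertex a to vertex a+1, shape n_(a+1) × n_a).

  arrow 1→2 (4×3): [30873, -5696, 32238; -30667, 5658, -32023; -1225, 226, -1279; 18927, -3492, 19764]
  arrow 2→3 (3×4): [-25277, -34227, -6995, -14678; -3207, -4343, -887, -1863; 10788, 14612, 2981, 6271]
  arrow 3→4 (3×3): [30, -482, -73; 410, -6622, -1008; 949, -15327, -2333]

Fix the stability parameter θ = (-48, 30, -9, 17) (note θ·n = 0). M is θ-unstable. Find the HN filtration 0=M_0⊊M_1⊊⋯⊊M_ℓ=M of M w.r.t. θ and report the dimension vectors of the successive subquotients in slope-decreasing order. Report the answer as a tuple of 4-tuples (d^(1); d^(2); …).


Via rank(M_{q-1}∘⋯∘M_p): M ≅ I[1,1], I[1,4]^2, I[2,2], I[2,3], I[4,4].
μ_θ-semistable layers: μ^(1)=30; μ^(2)=17; μ^(3)=21/2; μ^(4)=-48

((0, 1, 0, 0); (0, 0, 0, 3); (0, 3, 3, 0); (3, 0, 0, 0))


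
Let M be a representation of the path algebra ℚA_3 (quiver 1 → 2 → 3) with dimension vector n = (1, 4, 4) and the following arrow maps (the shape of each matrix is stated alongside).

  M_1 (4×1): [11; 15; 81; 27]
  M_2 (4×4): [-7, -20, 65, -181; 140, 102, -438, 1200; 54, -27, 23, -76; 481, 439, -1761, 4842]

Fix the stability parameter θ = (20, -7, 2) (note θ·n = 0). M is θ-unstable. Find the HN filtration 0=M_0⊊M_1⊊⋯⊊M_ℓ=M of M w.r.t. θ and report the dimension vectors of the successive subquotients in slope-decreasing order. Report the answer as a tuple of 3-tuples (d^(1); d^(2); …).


Interval decomposition of M: I[1,3], I[2,2], I[2,3]^2, I[3,3].
HN type (ℓ=3): μ^(1)=5; μ^(2)=2; μ^(3)=-7

((1, 1, 1); (0, 0, 3); (0, 3, 0))


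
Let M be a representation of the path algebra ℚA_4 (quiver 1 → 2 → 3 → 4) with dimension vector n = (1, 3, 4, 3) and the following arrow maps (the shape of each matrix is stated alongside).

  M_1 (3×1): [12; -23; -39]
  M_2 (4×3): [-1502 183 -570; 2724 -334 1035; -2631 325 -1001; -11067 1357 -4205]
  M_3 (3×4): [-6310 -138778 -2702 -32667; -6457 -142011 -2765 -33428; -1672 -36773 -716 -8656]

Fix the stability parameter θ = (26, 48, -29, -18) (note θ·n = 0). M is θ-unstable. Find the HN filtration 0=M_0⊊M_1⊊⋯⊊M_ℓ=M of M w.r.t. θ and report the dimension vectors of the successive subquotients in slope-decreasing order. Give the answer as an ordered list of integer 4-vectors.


Interval decomposition of M: I[1,4], I[2,4]^2, I[3,3].
HN type (ℓ=3): μ^(1)=27/4; μ^(2)=1/3; μ^(3)=-29

((1, 1, 1, 1); (0, 2, 2, 2); (0, 0, 1, 0))


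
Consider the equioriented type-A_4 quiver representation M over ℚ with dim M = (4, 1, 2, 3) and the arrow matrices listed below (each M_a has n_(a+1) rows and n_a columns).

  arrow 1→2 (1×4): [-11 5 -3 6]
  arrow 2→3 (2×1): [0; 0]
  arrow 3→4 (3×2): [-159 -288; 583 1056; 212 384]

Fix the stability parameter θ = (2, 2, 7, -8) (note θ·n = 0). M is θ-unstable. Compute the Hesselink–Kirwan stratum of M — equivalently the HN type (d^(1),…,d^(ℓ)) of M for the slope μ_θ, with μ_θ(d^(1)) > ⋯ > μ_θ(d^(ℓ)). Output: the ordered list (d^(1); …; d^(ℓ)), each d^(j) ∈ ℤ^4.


Interval decomposition of M: I[1,1]^3, I[1,2], I[3,3], I[3,4], I[4,4]^2.
HN type (ℓ=4): μ^(1)=7; μ^(2)=2; μ^(3)=-1/2; μ^(4)=-8

((0, 0, 1, 0); (4, 1, 0, 0); (0, 0, 1, 1); (0, 0, 0, 2))


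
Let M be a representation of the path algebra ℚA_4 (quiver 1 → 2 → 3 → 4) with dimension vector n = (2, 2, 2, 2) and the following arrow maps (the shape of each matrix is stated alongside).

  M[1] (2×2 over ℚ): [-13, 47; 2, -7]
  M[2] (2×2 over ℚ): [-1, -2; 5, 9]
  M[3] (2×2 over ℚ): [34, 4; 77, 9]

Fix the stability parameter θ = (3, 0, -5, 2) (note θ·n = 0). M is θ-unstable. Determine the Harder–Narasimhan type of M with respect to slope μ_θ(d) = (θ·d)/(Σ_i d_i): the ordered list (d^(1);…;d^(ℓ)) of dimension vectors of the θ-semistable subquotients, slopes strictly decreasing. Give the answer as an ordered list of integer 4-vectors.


Barcode: M ≅ I[1,4]^2. HN layers by μ_θ (2 steps, strictly decreasing):
  μ^(1)=2; μ^(2)=-2/3

((0, 0, 0, 2); (2, 2, 2, 0))


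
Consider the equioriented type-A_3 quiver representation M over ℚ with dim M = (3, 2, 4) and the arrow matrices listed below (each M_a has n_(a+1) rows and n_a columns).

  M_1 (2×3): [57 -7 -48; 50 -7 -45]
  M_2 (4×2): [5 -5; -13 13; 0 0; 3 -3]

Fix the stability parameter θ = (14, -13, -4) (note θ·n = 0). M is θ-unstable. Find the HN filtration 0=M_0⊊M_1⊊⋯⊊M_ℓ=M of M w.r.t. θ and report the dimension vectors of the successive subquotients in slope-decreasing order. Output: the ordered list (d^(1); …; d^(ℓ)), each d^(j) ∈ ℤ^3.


Interval decomposition of M: I[1,1], I[1,2], I[1,3], I[3,3]^3.
HN type (ℓ=4): μ^(1)=14; μ^(2)=1/2; μ^(3)=-1; μ^(4)=-4

((1, 0, 0); (1, 1, 0); (1, 1, 1); (0, 0, 3))


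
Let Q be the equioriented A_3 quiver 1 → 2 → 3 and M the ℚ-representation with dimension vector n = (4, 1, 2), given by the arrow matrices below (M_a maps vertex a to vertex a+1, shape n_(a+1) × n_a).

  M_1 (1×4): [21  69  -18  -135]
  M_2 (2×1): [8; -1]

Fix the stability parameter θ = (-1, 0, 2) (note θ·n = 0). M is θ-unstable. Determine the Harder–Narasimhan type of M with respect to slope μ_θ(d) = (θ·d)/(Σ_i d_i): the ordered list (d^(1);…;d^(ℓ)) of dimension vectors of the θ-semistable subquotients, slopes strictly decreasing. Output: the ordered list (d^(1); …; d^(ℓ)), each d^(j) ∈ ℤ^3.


Barcode: M ≅ I[1,1]^3, I[1,3], I[3,3]. HN layers by μ_θ (3 steps, strictly decreasing):
  μ^(1)=2; μ^(2)=0; μ^(3)=-1

((0, 0, 2); (0, 1, 0); (4, 0, 0))


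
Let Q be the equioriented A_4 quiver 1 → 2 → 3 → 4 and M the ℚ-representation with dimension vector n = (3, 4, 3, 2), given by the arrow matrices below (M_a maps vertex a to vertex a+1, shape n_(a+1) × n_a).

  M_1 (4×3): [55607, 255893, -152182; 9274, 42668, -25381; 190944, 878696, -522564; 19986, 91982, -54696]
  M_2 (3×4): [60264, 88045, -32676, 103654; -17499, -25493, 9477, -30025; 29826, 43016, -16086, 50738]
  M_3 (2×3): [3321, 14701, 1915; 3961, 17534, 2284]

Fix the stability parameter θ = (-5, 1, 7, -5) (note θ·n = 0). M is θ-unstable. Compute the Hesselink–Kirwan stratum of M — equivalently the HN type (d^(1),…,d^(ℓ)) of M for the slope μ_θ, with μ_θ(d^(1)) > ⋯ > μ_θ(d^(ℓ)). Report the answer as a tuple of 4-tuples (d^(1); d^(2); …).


Barcode: M ≅ I[1,2], I[1,4]^2, I[2,2], I[3,3]. HN layers by μ_θ (3 steps, strictly decreasing):
  μ^(1)=7; μ^(2)=1; μ^(3)=-5

((0, 0, 1, 0); (0, 4, 2, 2); (3, 0, 0, 0))


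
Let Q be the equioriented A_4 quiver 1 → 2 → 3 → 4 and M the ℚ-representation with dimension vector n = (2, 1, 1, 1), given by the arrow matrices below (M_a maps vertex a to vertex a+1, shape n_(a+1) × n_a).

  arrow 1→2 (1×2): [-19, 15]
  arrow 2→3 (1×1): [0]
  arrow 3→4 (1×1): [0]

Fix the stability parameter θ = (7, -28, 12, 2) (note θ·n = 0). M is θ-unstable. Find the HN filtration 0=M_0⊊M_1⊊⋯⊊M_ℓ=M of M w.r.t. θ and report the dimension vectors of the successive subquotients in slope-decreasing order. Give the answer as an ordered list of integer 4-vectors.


Interval decomposition of M: I[1,1], I[1,2], I[3,3], I[4,4].
HN type (ℓ=4): μ^(1)=12; μ^(2)=7; μ^(3)=2; μ^(4)=-21/2

((0, 0, 1, 0); (1, 0, 0, 0); (0, 0, 0, 1); (1, 1, 0, 0))


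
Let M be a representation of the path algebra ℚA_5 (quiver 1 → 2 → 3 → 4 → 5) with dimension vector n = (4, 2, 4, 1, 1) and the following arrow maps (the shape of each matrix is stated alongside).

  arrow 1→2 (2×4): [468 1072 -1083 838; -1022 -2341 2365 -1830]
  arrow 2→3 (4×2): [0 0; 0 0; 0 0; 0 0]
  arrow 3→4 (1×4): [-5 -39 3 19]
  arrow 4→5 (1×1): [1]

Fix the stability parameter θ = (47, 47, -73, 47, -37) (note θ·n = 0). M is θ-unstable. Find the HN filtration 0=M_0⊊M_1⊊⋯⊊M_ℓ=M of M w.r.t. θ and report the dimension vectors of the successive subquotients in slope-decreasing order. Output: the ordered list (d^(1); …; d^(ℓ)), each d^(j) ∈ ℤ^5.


Interval decomposition of M: I[1,1]^2, I[1,2]^2, I[3,3]^3, I[3,5].
HN type (ℓ=3): μ^(1)=47; μ^(2)=5; μ^(3)=-73

((4, 2, 0, 0, 0); (0, 0, 0, 1, 1); (0, 0, 4, 0, 0))


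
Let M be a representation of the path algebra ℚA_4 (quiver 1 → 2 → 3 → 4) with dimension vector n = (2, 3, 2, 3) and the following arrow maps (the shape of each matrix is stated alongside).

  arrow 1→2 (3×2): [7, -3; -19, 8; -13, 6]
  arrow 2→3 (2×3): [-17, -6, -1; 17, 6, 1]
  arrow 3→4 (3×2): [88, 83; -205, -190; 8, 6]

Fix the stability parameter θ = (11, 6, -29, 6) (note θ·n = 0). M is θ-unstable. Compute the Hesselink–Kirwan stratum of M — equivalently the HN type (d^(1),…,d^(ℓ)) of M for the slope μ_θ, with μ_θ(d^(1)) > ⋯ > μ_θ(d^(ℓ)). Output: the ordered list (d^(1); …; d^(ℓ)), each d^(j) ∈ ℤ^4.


Via rank(M_{q-1}∘⋯∘M_p): M ≅ I[1,2], I[1,4], I[2,2], I[3,4], I[4,4].
μ_θ-semistable layers: μ^(1)=17/2; μ^(2)=6; μ^(3)=-4; μ^(4)=-29

((1, 1, 0, 0); (0, 1, 0, 3); (1, 1, 1, 0); (0, 0, 1, 0))
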